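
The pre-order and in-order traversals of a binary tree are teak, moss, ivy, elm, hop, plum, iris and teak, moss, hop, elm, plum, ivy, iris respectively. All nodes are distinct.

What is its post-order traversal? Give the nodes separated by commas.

hop, plum, elm, iris, ivy, moss, teak

The first element of pre-order is the root; it splits in-order into left and right subtrees.
Root teak: left subtree has 0 nodes { }, right has 6 {moss, hop, elm, plum, ivy, iris}.
  Root moss: left subtree has 0 nodes { }, right has 5 {hop, elm, plum, ivy, iris}.
    Root ivy: left subtree has 3 nodes {hop, elm, plum}, right has 1 {iris}.
      Root elm: left subtree has 1 node {hop}, right has 1 {plum}.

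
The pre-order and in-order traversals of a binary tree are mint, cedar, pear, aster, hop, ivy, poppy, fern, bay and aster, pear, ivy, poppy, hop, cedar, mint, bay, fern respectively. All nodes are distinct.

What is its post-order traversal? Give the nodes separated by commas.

The first element of pre-order is the root; it splits in-order into left and right subtrees.
Root mint: left subtree has 6 nodes {aster, pear, ivy, poppy, hop, cedar}, right has 2 {bay, fern}.
  Root cedar: left subtree has 5 nodes {aster, pear, ivy, poppy, hop}, right has 0 { }.
    Root pear: left subtree has 1 node {aster}, right has 3 {ivy, poppy, hop}.
      Root hop: left subtree has 2 nodes {ivy, poppy}, right has 0 { }.
        Root ivy: left subtree has 0 nodes { }, right has 1 {poppy}.
  Root fern: left subtree has 1 node {bay}, right has 0 { }.

aster, poppy, ivy, hop, pear, cedar, bay, fern, mint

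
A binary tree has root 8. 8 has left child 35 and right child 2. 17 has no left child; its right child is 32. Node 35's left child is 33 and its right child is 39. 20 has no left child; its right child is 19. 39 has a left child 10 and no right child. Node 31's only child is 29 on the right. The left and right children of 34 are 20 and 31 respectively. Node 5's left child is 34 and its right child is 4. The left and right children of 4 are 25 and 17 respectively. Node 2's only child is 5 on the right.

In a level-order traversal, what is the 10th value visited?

20

Level-order visits nodes level by level from the root, left to right within each level.
Level 0: 8
Level 1: 35, 2
Level 2: 33, 39, 5
Level 3: 10, 34, 4
Level 4: 20, 31, 25, 17
Level 5: 19, 29, 32
Full level-order sequence: 8, 35, 2, 33, 39, 5, 10, 34, 4, 20, 31, 25, 17, 19, 29, 32.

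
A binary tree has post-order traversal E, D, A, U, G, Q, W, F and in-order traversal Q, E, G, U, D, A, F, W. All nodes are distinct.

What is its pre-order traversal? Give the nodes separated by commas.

The last element of post-order is the root; it splits in-order into left and right subtrees.
Root F: left subtree has 6 nodes {Q, E, G, U, D, A}, right has 1 {W}.
  Root Q: left subtree has 0 nodes { }, right has 5 {E, G, U, D, A}.
    Root G: left subtree has 1 node {E}, right has 3 {U, D, A}.
      Root U: left subtree has 0 nodes { }, right has 2 {D, A}.
        Root A: left subtree has 1 node {D}, right has 0 { }.

F, Q, G, E, U, A, D, W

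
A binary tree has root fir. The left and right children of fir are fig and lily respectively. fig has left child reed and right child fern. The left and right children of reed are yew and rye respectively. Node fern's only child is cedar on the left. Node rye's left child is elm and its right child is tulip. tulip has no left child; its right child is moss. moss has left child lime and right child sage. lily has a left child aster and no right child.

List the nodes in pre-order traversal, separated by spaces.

Pre-order visits the node, then its left subtree, then its right subtree.
Visit fir.
At fir: go left to fig.
  Visit fig.
  At fig: go left to reed.
    Visit reed.
    At reed: go left to yew.
      yew is a leaf — visit yew.
    At reed: go right to rye.
      Visit rye.
      At rye: go left to elm.
        elm is a leaf — visit elm.
      At rye: go right to tulip.
        Visit tulip.
        At tulip: no left child.
        At tulip: go right to moss.
          Visit moss.
          At moss: go left to lime.
            lime is a leaf — visit lime.
          At moss: go right to sage.
            sage is a leaf — visit sage.
  At fig: go right to fern.
    Visit fern.
    At fern: go left to cedar.
      cedar is a leaf — visit cedar.
    At fern: no right child.
At fir: go right to lily.
  Visit lily.
  At lily: go left to aster.
    aster is a leaf — visit aster.
  At lily: no right child.

fir fig reed yew rye elm tulip moss lime sage fern cedar lily aster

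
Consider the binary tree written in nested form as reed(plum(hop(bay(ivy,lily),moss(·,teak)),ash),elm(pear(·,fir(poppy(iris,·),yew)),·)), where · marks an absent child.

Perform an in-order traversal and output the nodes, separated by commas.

ivy, bay, lily, hop, moss, teak, plum, ash, reed, pear, iris, poppy, fir, yew, elm

In-order visits the left subtree, then the node, then the right subtree.
At reed: go left to plum.
  At plum: go left to hop.
    At hop: go left to bay.
      At bay: go left to ivy.
        ivy is a leaf — visit ivy.
      Visit bay.
      At bay: go right to lily.
        lily is a leaf — visit lily.
    Visit hop.
    At hop: go right to moss.
      At moss: no left child.
      Visit moss.
      At moss: go right to teak.
        teak is a leaf — visit teak.
  Visit plum.
  At plum: go right to ash.
    ash is a leaf — visit ash.
Visit reed.
At reed: go right to elm.
  At elm: go left to pear.
    At pear: no left child.
    Visit pear.
    At pear: go right to fir.
      At fir: go left to poppy.
        At poppy: go left to iris.
          iris is a leaf — visit iris.
        Visit poppy.
        At poppy: no right child.
      Visit fir.
      At fir: go right to yew.
        yew is a leaf — visit yew.
  Visit elm.
  At elm: no right child.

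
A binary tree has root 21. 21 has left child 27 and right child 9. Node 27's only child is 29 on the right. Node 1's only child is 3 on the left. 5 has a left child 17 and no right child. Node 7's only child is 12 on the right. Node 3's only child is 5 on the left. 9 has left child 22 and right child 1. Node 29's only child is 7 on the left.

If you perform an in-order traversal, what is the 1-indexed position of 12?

3

In-order visits the left subtree, then the node, then the right subtree.
At 21: go left to 27.
  At 27: no left child.
  Visit 27.
  At 27: go right to 29.
    At 29: go left to 7.
      At 7: no left child.
      Visit 7.
      At 7: go right to 12.
        12 is a leaf — visit 12.
    Visit 29.
    At 29: no right child.
Visit 21.
At 21: go right to 9.
  At 9: go left to 22.
    22 is a leaf — visit 22.
  Visit 9.
  At 9: go right to 1.
    At 1: go left to 3.
      At 3: go left to 5.
        At 5: go left to 17.
          17 is a leaf — visit 17.
        Visit 5.
        At 5: no right child.
      Visit 3.
      At 3: no right child.
    Visit 1.
    At 1: no right child.
Full in-order sequence: 27, 7, 12, 29, 21, 22, 9, 17, 5, 3, 1.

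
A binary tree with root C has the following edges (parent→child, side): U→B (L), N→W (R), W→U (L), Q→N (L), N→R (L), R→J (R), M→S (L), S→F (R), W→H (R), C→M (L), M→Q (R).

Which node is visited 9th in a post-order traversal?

N

Post-order visits the left subtree, then the right subtree, then the node.
At C: go left to M.
  At M: go left to S.
    At S: no left child.
    At S: go right to F.
      F is a leaf — visit F.
    Visit S.
  At M: go right to Q.
    At Q: go left to N.
      At N: go left to R.
        At R: no left child.
        At R: go right to J.
          J is a leaf — visit J.
        Visit R.
      At N: go right to W.
        At W: go left to U.
          At U: go left to B.
            B is a leaf — visit B.
          At U: no right child.
          Visit U.
        At W: go right to H.
          H is a leaf — visit H.
        Visit W.
      Visit N.
    At Q: no right child.
    Visit Q.
  Visit M.
At C: no right child.
Visit C.
Full post-order sequence: F, S, J, R, B, U, H, W, N, Q, M, C.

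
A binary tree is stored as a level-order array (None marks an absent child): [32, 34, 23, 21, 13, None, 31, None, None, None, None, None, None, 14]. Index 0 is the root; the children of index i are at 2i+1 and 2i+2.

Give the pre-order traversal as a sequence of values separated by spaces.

Pre-order visits the node, then its left subtree, then its right subtree.
Visit 32.
At 32: go left to 34.
  Visit 34.
  At 34: go left to 21.
    21 is a leaf — visit 21.
  At 34: go right to 13.
    13 is a leaf — visit 13.
At 32: go right to 23.
  Visit 23.
  At 23: no left child.
  At 23: go right to 31.
    Visit 31.
    At 31: go left to 14.
      14 is a leaf — visit 14.
    At 31: no right child.

32 34 21 13 23 31 14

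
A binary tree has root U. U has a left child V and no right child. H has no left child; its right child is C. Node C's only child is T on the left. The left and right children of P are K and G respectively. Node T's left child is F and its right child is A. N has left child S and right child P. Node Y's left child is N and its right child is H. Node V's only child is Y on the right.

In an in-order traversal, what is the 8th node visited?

In-order visits the left subtree, then the node, then the right subtree.
At U: go left to V.
  At V: no left child.
  Visit V.
  At V: go right to Y.
    At Y: go left to N.
      At N: go left to S.
        S is a leaf — visit S.
      Visit N.
      At N: go right to P.
        At P: go left to K.
          K is a leaf — visit K.
        Visit P.
        At P: go right to G.
          G is a leaf — visit G.
    Visit Y.
    At Y: go right to H.
      At H: no left child.
      Visit H.
      At H: go right to C.
        At C: go left to T.
          At T: go left to F.
            F is a leaf — visit F.
          Visit T.
          At T: go right to A.
            A is a leaf — visit A.
        Visit C.
        At C: no right child.
Visit U.
At U: no right child.
Full in-order sequence: V, S, N, K, P, G, Y, H, F, T, A, C, U.

H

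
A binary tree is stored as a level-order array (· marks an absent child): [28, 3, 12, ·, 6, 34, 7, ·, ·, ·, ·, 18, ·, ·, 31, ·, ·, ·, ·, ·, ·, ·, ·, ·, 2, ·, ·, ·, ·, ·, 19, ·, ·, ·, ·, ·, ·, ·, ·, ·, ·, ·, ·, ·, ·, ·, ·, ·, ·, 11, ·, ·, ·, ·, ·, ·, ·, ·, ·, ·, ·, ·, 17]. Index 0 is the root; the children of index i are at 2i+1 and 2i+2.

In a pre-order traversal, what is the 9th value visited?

Pre-order visits the node, then its left subtree, then its right subtree.
Visit 28.
At 28: go left to 3.
  Visit 3.
  At 3: no left child.
  At 3: go right to 6.
    6 is a leaf — visit 6.
At 28: go right to 12.
  Visit 12.
  At 12: go left to 34.
    Visit 34.
    At 34: go left to 18.
      Visit 18.
      At 18: no left child.
      At 18: go right to 2.
        Visit 2.
        At 2: go left to 11.
          11 is a leaf — visit 11.
        At 2: no right child.
    At 34: no right child.
  At 12: go right to 7.
    Visit 7.
    At 7: no left child.
    At 7: go right to 31.
      Visit 31.
      At 31: no left child.
      At 31: go right to 19.
        Visit 19.
        At 19: no left child.
        At 19: go right to 17.
          17 is a leaf — visit 17.
Full pre-order sequence: 28, 3, 6, 12, 34, 18, 2, 11, 7, 31, 19, 17.

7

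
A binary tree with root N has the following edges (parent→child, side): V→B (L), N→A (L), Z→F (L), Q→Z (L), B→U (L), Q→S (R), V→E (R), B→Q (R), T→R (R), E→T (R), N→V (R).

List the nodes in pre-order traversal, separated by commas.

Pre-order visits the node, then its left subtree, then its right subtree.
Visit N.
At N: go left to A.
  A is a leaf — visit A.
At N: go right to V.
  Visit V.
  At V: go left to B.
    Visit B.
    At B: go left to U.
      U is a leaf — visit U.
    At B: go right to Q.
      Visit Q.
      At Q: go left to Z.
        Visit Z.
        At Z: go left to F.
          F is a leaf — visit F.
        At Z: no right child.
      At Q: go right to S.
        S is a leaf — visit S.
  At V: go right to E.
    Visit E.
    At E: no left child.
    At E: go right to T.
      Visit T.
      At T: no left child.
      At T: go right to R.
        R is a leaf — visit R.

N, A, V, B, U, Q, Z, F, S, E, T, R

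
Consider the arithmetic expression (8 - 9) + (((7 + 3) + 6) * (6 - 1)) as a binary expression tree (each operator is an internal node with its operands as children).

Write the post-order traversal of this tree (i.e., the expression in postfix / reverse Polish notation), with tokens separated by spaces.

Post-order on an expression tree gives postfix notation: for each operator, emit left operand, right operand, then the operator.

8 9 - 7 3 + 6 + 6 1 - * +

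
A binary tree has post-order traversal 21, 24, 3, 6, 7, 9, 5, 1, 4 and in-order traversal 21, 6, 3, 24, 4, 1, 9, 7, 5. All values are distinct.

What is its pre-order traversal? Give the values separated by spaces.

The last element of post-order is the root; it splits in-order into left and right subtrees.
Root 4: left subtree has 4 nodes {21, 6, 3, 24}, right has 4 {1, 9, 7, 5}.
  Root 6: left subtree has 1 node {21}, right has 2 {3, 24}.
    Root 3: left subtree has 0 nodes { }, right has 1 {24}.
  Root 1: left subtree has 0 nodes { }, right has 3 {9, 7, 5}.
    Root 5: left subtree has 2 nodes {9, 7}, right has 0 { }.
      Root 9: left subtree has 0 nodes { }, right has 1 {7}.

4 6 21 3 24 1 5 9 7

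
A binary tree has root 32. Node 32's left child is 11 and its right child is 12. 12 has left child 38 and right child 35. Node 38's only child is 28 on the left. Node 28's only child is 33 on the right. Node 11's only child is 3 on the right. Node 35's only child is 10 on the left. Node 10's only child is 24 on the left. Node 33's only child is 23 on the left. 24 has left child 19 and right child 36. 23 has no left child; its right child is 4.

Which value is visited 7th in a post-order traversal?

Post-order visits the left subtree, then the right subtree, then the node.
At 32: go left to 11.
  At 11: no left child.
  At 11: go right to 3.
    3 is a leaf — visit 3.
  Visit 11.
At 32: go right to 12.
  At 12: go left to 38.
    At 38: go left to 28.
      At 28: no left child.
      At 28: go right to 33.
        At 33: go left to 23.
          At 23: no left child.
          At 23: go right to 4.
            4 is a leaf — visit 4.
          Visit 23.
        At 33: no right child.
        Visit 33.
      Visit 28.
    At 38: no right child.
    Visit 38.
  At 12: go right to 35.
    At 35: go left to 10.
      At 10: go left to 24.
        At 24: go left to 19.
          19 is a leaf — visit 19.
        At 24: go right to 36.
          36 is a leaf — visit 36.
        Visit 24.
      At 10: no right child.
      Visit 10.
    At 35: no right child.
    Visit 35.
  Visit 12.
Visit 32.
Full post-order sequence: 3, 11, 4, 23, 33, 28, 38, 19, 36, 24, 10, 35, 12, 32.

38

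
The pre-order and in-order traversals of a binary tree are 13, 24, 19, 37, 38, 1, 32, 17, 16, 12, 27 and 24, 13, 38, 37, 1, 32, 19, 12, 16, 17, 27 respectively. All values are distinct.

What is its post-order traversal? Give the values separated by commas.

The first element of pre-order is the root; it splits in-order into left and right subtrees.
Root 13: left subtree has 1 node {24}, right has 9 {38, 37, 1, 32, 19, 12, 16, 17, 27}.
  Root 19: left subtree has 4 nodes {38, 37, 1, 32}, right has 4 {12, 16, 17, 27}.
    Root 37: left subtree has 1 node {38}, right has 2 {1, 32}.
      Root 1: left subtree has 0 nodes { }, right has 1 {32}.
    Root 17: left subtree has 2 nodes {12, 16}, right has 1 {27}.
      Root 16: left subtree has 1 node {12}, right has 0 { }.

24, 38, 32, 1, 37, 12, 16, 27, 17, 19, 13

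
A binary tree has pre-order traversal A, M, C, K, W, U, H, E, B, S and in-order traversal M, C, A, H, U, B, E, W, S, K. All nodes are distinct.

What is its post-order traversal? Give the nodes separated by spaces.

The first element of pre-order is the root; it splits in-order into left and right subtrees.
Root A: left subtree has 2 nodes {M, C}, right has 7 {H, U, B, E, W, S, K}.
  Root M: left subtree has 0 nodes { }, right has 1 {C}.
  Root K: left subtree has 6 nodes {H, U, B, E, W, S}, right has 0 { }.
    Root W: left subtree has 4 nodes {H, U, B, E}, right has 1 {S}.
      Root U: left subtree has 1 node {H}, right has 2 {B, E}.
        Root E: left subtree has 1 node {B}, right has 0 { }.

C M H B E U S W K A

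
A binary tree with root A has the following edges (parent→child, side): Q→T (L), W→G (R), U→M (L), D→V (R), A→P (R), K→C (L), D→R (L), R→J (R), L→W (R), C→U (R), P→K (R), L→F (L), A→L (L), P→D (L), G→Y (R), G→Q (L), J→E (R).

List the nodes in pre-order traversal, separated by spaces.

Pre-order visits the node, then its left subtree, then its right subtree.
Visit A.
At A: go left to L.
  Visit L.
  At L: go left to F.
    F is a leaf — visit F.
  At L: go right to W.
    Visit W.
    At W: no left child.
    At W: go right to G.
      Visit G.
      At G: go left to Q.
        Visit Q.
        At Q: go left to T.
          T is a leaf — visit T.
        At Q: no right child.
      At G: go right to Y.
        Y is a leaf — visit Y.
At A: go right to P.
  Visit P.
  At P: go left to D.
    Visit D.
    At D: go left to R.
      Visit R.
      At R: no left child.
      At R: go right to J.
        Visit J.
        At J: no left child.
        At J: go right to E.
          E is a leaf — visit E.
    At D: go right to V.
      V is a leaf — visit V.
  At P: go right to K.
    Visit K.
    At K: go left to C.
      Visit C.
      At C: no left child.
      At C: go right to U.
        Visit U.
        At U: go left to M.
          M is a leaf — visit M.
        At U: no right child.
    At K: no right child.

A L F W G Q T Y P D R J E V K C U M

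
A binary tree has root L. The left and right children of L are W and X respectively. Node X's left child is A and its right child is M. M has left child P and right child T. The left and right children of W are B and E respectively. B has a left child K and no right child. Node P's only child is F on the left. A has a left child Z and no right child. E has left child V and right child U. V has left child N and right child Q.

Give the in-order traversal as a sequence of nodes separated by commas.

In-order visits the left subtree, then the node, then the right subtree.
At L: go left to W.
  At W: go left to B.
    At B: go left to K.
      K is a leaf — visit K.
    Visit B.
    At B: no right child.
  Visit W.
  At W: go right to E.
    At E: go left to V.
      At V: go left to N.
        N is a leaf — visit N.
      Visit V.
      At V: go right to Q.
        Q is a leaf — visit Q.
    Visit E.
    At E: go right to U.
      U is a leaf — visit U.
Visit L.
At L: go right to X.
  At X: go left to A.
    At A: go left to Z.
      Z is a leaf — visit Z.
    Visit A.
    At A: no right child.
  Visit X.
  At X: go right to M.
    At M: go left to P.
      At P: go left to F.
        F is a leaf — visit F.
      Visit P.
      At P: no right child.
    Visit M.
    At M: go right to T.
      T is a leaf — visit T.

K, B, W, N, V, Q, E, U, L, Z, A, X, F, P, M, T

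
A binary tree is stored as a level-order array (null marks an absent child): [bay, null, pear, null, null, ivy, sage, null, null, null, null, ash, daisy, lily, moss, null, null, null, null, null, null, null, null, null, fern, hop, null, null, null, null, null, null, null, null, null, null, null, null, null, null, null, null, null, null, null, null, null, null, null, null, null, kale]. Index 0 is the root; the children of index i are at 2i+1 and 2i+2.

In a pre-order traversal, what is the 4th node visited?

ash

Pre-order visits the node, then its left subtree, then its right subtree.
Visit bay.
At bay: no left child.
At bay: go right to pear.
  Visit pear.
  At pear: go left to ivy.
    Visit ivy.
    At ivy: go left to ash.
      Visit ash.
      At ash: no left child.
      At ash: go right to fern.
        fern is a leaf — visit fern.
    At ivy: go right to daisy.
      Visit daisy.
      At daisy: go left to hop.
        Visit hop.
        At hop: go left to kale.
          kale is a leaf — visit kale.
        At hop: no right child.
      At daisy: no right child.
  At pear: go right to sage.
    Visit sage.
    At sage: go left to lily.
      lily is a leaf — visit lily.
    At sage: go right to moss.
      moss is a leaf — visit moss.
Full pre-order sequence: bay, pear, ivy, ash, fern, daisy, hop, kale, sage, lily, moss.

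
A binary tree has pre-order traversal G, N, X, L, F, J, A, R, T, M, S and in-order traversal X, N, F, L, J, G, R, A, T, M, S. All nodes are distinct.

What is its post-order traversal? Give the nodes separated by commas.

The first element of pre-order is the root; it splits in-order into left and right subtrees.
Root G: left subtree has 5 nodes {X, N, F, L, J}, right has 5 {R, A, T, M, S}.
  Root N: left subtree has 1 node {X}, right has 3 {F, L, J}.
    Root L: left subtree has 1 node {F}, right has 1 {J}.
  Root A: left subtree has 1 node {R}, right has 3 {T, M, S}.
    Root T: left subtree has 0 nodes { }, right has 2 {M, S}.
      Root M: left subtree has 0 nodes { }, right has 1 {S}.

X, F, J, L, N, R, S, M, T, A, G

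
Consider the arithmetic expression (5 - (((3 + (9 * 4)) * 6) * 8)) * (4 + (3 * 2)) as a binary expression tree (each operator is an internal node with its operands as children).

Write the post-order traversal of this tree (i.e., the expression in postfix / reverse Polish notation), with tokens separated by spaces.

5 3 9 4 * + 6 * 8 * - 4 3 2 * + *

Post-order on an expression tree gives postfix notation: for each operator, emit left operand, right operand, then the operator.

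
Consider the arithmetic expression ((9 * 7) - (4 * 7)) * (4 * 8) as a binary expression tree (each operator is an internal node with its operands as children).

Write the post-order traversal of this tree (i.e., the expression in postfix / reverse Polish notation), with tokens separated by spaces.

Post-order on an expression tree gives postfix notation: for each operator, emit left operand, right operand, then the operator.

9 7 * 4 7 * - 4 8 * *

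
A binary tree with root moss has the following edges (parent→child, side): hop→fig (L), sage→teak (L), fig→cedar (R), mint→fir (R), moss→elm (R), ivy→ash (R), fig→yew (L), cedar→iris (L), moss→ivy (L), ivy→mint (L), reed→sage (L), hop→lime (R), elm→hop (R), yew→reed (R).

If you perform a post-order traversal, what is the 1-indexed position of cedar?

10

Post-order visits the left subtree, then the right subtree, then the node.
At moss: go left to ivy.
  At ivy: go left to mint.
    At mint: no left child.
    At mint: go right to fir.
      fir is a leaf — visit fir.
    Visit mint.
  At ivy: go right to ash.
    ash is a leaf — visit ash.
  Visit ivy.
At moss: go right to elm.
  At elm: no left child.
  At elm: go right to hop.
    At hop: go left to fig.
      At fig: go left to yew.
        At yew: no left child.
        At yew: go right to reed.
          At reed: go left to sage.
            At sage: go left to teak.
              teak is a leaf — visit teak.
            At sage: no right child.
            Visit sage.
          At reed: no right child.
          Visit reed.
        Visit yew.
      At fig: go right to cedar.
        At cedar: go left to iris.
          iris is a leaf — visit iris.
        At cedar: no right child.
        Visit cedar.
      Visit fig.
    At hop: go right to lime.
      lime is a leaf — visit lime.
    Visit hop.
  Visit elm.
Visit moss.
Full post-order sequence: fir, mint, ash, ivy, teak, sage, reed, yew, iris, cedar, fig, lime, hop, elm, moss.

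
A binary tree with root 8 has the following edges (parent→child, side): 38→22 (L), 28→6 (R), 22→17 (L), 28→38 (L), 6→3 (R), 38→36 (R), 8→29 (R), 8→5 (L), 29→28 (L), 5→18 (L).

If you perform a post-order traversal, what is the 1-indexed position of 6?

Post-order visits the left subtree, then the right subtree, then the node.
At 8: go left to 5.
  At 5: go left to 18.
    18 is a leaf — visit 18.
  At 5: no right child.
  Visit 5.
At 8: go right to 29.
  At 29: go left to 28.
    At 28: go left to 38.
      At 38: go left to 22.
        At 22: go left to 17.
          17 is a leaf — visit 17.
        At 22: no right child.
        Visit 22.
      At 38: go right to 36.
        36 is a leaf — visit 36.
      Visit 38.
    At 28: go right to 6.
      At 6: no left child.
      At 6: go right to 3.
        3 is a leaf — visit 3.
      Visit 6.
    Visit 28.
  At 29: no right child.
  Visit 29.
Visit 8.
Full post-order sequence: 18, 5, 17, 22, 36, 38, 3, 6, 28, 29, 8.

8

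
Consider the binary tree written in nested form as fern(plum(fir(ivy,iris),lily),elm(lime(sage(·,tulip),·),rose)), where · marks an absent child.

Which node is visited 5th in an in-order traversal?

lily

In-order visits the left subtree, then the node, then the right subtree.
At fern: go left to plum.
  At plum: go left to fir.
    At fir: go left to ivy.
      ivy is a leaf — visit ivy.
    Visit fir.
    At fir: go right to iris.
      iris is a leaf — visit iris.
  Visit plum.
  At plum: go right to lily.
    lily is a leaf — visit lily.
Visit fern.
At fern: go right to elm.
  At elm: go left to lime.
    At lime: go left to sage.
      At sage: no left child.
      Visit sage.
      At sage: go right to tulip.
        tulip is a leaf — visit tulip.
    Visit lime.
    At lime: no right child.
  Visit elm.
  At elm: go right to rose.
    rose is a leaf — visit rose.
Full in-order sequence: ivy, fir, iris, plum, lily, fern, sage, tulip, lime, elm, rose.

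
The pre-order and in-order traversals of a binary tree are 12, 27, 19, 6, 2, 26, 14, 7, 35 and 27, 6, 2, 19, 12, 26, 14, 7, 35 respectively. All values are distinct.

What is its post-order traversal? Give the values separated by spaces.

The first element of pre-order is the root; it splits in-order into left and right subtrees.
Root 12: left subtree has 4 nodes {27, 6, 2, 19}, right has 4 {26, 14, 7, 35}.
  Root 27: left subtree has 0 nodes { }, right has 3 {6, 2, 19}.
    Root 19: left subtree has 2 nodes {6, 2}, right has 0 { }.
      Root 6: left subtree has 0 nodes { }, right has 1 {2}.
  Root 26: left subtree has 0 nodes { }, right has 3 {14, 7, 35}.
    Root 14: left subtree has 0 nodes { }, right has 2 {7, 35}.
      Root 7: left subtree has 0 nodes { }, right has 1 {35}.

2 6 19 27 35 7 14 26 12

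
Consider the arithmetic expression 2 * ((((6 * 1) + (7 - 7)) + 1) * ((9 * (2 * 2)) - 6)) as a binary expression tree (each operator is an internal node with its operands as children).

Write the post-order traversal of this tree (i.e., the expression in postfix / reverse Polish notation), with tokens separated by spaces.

Post-order on an expression tree gives postfix notation: for each operator, emit left operand, right operand, then the operator.

2 6 1 * 7 7 - + 1 + 9 2 2 * * 6 - * *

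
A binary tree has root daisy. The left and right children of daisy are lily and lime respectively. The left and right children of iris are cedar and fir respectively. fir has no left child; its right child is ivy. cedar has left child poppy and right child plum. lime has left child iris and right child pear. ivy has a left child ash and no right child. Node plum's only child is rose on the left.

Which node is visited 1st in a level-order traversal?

daisy

Level-order visits nodes level by level from the root, left to right within each level.
Level 0: daisy
Level 1: lily, lime
Level 2: iris, pear
Level 3: cedar, fir
Level 4: poppy, plum, ivy
Level 5: rose, ash
Full level-order sequence: daisy, lily, lime, iris, pear, cedar, fir, poppy, plum, ivy, rose, ash.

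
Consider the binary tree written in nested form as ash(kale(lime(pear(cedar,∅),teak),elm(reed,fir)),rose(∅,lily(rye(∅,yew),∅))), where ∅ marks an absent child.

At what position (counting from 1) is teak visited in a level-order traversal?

8

Level-order visits nodes level by level from the root, left to right within each level.
Level 0: ash
Level 1: kale, rose
Level 2: lime, elm, lily
Level 3: pear, teak, reed, fir, rye
Level 4: cedar, yew
Full level-order sequence: ash, kale, rose, lime, elm, lily, pear, teak, reed, fir, rye, cedar, yew.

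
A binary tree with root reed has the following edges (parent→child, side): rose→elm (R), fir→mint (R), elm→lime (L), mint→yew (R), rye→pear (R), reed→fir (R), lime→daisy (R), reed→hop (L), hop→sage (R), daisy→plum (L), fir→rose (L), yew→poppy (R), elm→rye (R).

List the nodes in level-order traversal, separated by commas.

Level-order visits nodes level by level from the root, left to right within each level.
Level 0: reed
Level 1: hop, fir
Level 2: sage, rose, mint
Level 3: elm, yew
Level 4: lime, rye, poppy
Level 5: daisy, pear
Level 6: plum

reed, hop, fir, sage, rose, mint, elm, yew, lime, rye, poppy, daisy, pear, plum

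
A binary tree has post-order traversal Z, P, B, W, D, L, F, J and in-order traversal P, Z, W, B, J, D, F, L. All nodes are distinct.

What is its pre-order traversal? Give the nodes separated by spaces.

The last element of post-order is the root; it splits in-order into left and right subtrees.
Root J: left subtree has 4 nodes {P, Z, W, B}, right has 3 {D, F, L}.
  Root W: left subtree has 2 nodes {P, Z}, right has 1 {B}.
    Root P: left subtree has 0 nodes { }, right has 1 {Z}.
  Root F: left subtree has 1 node {D}, right has 1 {L}.

J W P Z B F D L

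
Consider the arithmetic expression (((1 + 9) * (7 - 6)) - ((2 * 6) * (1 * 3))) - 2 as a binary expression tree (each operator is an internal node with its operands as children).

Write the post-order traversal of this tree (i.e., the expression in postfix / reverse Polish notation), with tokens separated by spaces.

Post-order on an expression tree gives postfix notation: for each operator, emit left operand, right operand, then the operator.

1 9 + 7 6 - * 2 6 * 1 3 * * - 2 -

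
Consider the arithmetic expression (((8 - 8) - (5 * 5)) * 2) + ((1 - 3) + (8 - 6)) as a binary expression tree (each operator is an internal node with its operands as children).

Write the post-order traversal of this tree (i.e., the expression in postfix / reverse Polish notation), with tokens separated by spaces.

Post-order on an expression tree gives postfix notation: for each operator, emit left operand, right operand, then the operator.

8 8 - 5 5 * - 2 * 1 3 - 8 6 - + +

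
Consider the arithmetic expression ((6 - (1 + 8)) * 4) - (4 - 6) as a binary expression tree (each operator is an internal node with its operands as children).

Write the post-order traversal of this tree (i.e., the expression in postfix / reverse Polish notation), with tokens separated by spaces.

Post-order on an expression tree gives postfix notation: for each operator, emit left operand, right operand, then the operator.

6 1 8 + - 4 * 4 6 - -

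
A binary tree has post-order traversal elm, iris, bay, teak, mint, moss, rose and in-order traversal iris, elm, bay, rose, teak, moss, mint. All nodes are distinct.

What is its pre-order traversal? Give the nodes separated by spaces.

rose bay iris elm moss teak mint

The last element of post-order is the root; it splits in-order into left and right subtrees.
Root rose: left subtree has 3 nodes {iris, elm, bay}, right has 3 {teak, moss, mint}.
  Root bay: left subtree has 2 nodes {iris, elm}, right has 0 { }.
    Root iris: left subtree has 0 nodes { }, right has 1 {elm}.
  Root moss: left subtree has 1 node {teak}, right has 1 {mint}.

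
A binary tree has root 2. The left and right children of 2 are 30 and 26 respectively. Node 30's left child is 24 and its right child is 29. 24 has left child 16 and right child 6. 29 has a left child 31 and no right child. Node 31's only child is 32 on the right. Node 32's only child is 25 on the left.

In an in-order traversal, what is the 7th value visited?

In-order visits the left subtree, then the node, then the right subtree.
At 2: go left to 30.
  At 30: go left to 24.
    At 24: go left to 16.
      16 is a leaf — visit 16.
    Visit 24.
    At 24: go right to 6.
      6 is a leaf — visit 6.
  Visit 30.
  At 30: go right to 29.
    At 29: go left to 31.
      At 31: no left child.
      Visit 31.
      At 31: go right to 32.
        At 32: go left to 25.
          25 is a leaf — visit 25.
        Visit 32.
        At 32: no right child.
    Visit 29.
    At 29: no right child.
Visit 2.
At 2: go right to 26.
  26 is a leaf — visit 26.
Full in-order sequence: 16, 24, 6, 30, 31, 25, 32, 29, 2, 26.

32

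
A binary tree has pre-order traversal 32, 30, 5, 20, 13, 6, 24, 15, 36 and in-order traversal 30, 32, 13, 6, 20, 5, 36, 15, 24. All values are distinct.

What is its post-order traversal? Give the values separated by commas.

The first element of pre-order is the root; it splits in-order into left and right subtrees.
Root 32: left subtree has 1 node {30}, right has 7 {13, 6, 20, 5, 36, 15, 24}.
  Root 5: left subtree has 3 nodes {13, 6, 20}, right has 3 {36, 15, 24}.
    Root 20: left subtree has 2 nodes {13, 6}, right has 0 { }.
      Root 13: left subtree has 0 nodes { }, right has 1 {6}.
    Root 24: left subtree has 2 nodes {36, 15}, right has 0 { }.
      Root 15: left subtree has 1 node {36}, right has 0 { }.

30, 6, 13, 20, 36, 15, 24, 5, 32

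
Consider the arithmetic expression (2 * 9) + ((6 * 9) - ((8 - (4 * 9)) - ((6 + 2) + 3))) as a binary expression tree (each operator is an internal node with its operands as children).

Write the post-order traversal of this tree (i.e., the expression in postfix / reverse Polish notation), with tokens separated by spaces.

Post-order on an expression tree gives postfix notation: for each operator, emit left operand, right operand, then the operator.

2 9 * 6 9 * 8 4 9 * - 6 2 + 3 + - - +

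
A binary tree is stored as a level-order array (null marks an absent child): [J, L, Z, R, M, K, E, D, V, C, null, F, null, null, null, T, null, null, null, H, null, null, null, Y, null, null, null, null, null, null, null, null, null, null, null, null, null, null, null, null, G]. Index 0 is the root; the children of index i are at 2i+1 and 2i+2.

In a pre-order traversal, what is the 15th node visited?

E

Pre-order visits the node, then its left subtree, then its right subtree.
Visit J.
At J: go left to L.
  Visit L.
  At L: go left to R.
    Visit R.
    At R: go left to D.
      Visit D.
      At D: go left to T.
        T is a leaf — visit T.
      At D: no right child.
    At R: go right to V.
      V is a leaf — visit V.
  At L: go right to M.
    Visit M.
    At M: go left to C.
      Visit C.
      At C: go left to H.
        Visit H.
        At H: no left child.
        At H: go right to G.
          G is a leaf — visit G.
      At C: no right child.
    At M: no right child.
At J: go right to Z.
  Visit Z.
  At Z: go left to K.
    Visit K.
    At K: go left to F.
      Visit F.
      At F: go left to Y.
        Y is a leaf — visit Y.
      At F: no right child.
    At K: no right child.
  At Z: go right to E.
    E is a leaf — visit E.
Full pre-order sequence: J, L, R, D, T, V, M, C, H, G, Z, K, F, Y, E.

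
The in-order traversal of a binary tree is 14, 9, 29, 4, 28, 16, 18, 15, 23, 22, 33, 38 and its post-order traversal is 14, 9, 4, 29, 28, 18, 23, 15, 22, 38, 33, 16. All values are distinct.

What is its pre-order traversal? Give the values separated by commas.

The last element of post-order is the root; it splits in-order into left and right subtrees.
Root 16: left subtree has 5 nodes {14, 9, 29, 4, 28}, right has 6 {18, 15, 23, 22, 33, 38}.
  Root 28: left subtree has 4 nodes {14, 9, 29, 4}, right has 0 { }.
    Root 29: left subtree has 2 nodes {14, 9}, right has 1 {4}.
      Root 9: left subtree has 1 node {14}, right has 0 { }.
  Root 33: left subtree has 4 nodes {18, 15, 23, 22}, right has 1 {38}.
    Root 22: left subtree has 3 nodes {18, 15, 23}, right has 0 { }.
      Root 15: left subtree has 1 node {18}, right has 1 {23}.

16, 28, 29, 9, 14, 4, 33, 22, 15, 18, 23, 38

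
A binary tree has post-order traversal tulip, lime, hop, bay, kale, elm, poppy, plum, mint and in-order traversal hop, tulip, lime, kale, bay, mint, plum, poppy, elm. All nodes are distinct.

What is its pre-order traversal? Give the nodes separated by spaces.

mint kale hop lime tulip bay plum poppy elm

The last element of post-order is the root; it splits in-order into left and right subtrees.
Root mint: left subtree has 5 nodes {hop, tulip, lime, kale, bay}, right has 3 {plum, poppy, elm}.
  Root kale: left subtree has 3 nodes {hop, tulip, lime}, right has 1 {bay}.
    Root hop: left subtree has 0 nodes { }, right has 2 {tulip, lime}.
      Root lime: left subtree has 1 node {tulip}, right has 0 { }.
  Root plum: left subtree has 0 nodes { }, right has 2 {poppy, elm}.
    Root poppy: left subtree has 0 nodes { }, right has 1 {elm}.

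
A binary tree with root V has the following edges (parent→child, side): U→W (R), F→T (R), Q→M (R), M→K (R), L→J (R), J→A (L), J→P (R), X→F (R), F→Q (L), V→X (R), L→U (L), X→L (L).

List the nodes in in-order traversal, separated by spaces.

V U W L A J P X Q M K F T

In-order visits the left subtree, then the node, then the right subtree.
At V: no left child.
Visit V.
At V: go right to X.
  At X: go left to L.
    At L: go left to U.
      At U: no left child.
      Visit U.
      At U: go right to W.
        W is a leaf — visit W.
    Visit L.
    At L: go right to J.
      At J: go left to A.
        A is a leaf — visit A.
      Visit J.
      At J: go right to P.
        P is a leaf — visit P.
  Visit X.
  At X: go right to F.
    At F: go left to Q.
      At Q: no left child.
      Visit Q.
      At Q: go right to M.
        At M: no left child.
        Visit M.
        At M: go right to K.
          K is a leaf — visit K.
    Visit F.
    At F: go right to T.
      T is a leaf — visit T.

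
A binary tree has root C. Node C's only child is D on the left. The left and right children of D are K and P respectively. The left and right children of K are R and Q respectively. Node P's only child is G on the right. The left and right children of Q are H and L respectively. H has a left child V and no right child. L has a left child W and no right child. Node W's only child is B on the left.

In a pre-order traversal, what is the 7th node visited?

V

Pre-order visits the node, then its left subtree, then its right subtree.
Visit C.
At C: go left to D.
  Visit D.
  At D: go left to K.
    Visit K.
    At K: go left to R.
      R is a leaf — visit R.
    At K: go right to Q.
      Visit Q.
      At Q: go left to H.
        Visit H.
        At H: go left to V.
          V is a leaf — visit V.
        At H: no right child.
      At Q: go right to L.
        Visit L.
        At L: go left to W.
          Visit W.
          At W: go left to B.
            B is a leaf — visit B.
          At W: no right child.
        At L: no right child.
  At D: go right to P.
    Visit P.
    At P: no left child.
    At P: go right to G.
      G is a leaf — visit G.
At C: no right child.
Full pre-order sequence: C, D, K, R, Q, H, V, L, W, B, P, G.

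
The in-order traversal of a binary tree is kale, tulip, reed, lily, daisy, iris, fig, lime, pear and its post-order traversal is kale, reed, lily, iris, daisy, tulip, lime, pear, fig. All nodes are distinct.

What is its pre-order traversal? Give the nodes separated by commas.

The last element of post-order is the root; it splits in-order into left and right subtrees.
Root fig: left subtree has 6 nodes {kale, tulip, reed, lily, daisy, iris}, right has 2 {lime, pear}.
  Root tulip: left subtree has 1 node {kale}, right has 4 {reed, lily, daisy, iris}.
    Root daisy: left subtree has 2 nodes {reed, lily}, right has 1 {iris}.
      Root lily: left subtree has 1 node {reed}, right has 0 { }.
  Root pear: left subtree has 1 node {lime}, right has 0 { }.

fig, tulip, kale, daisy, lily, reed, iris, pear, lime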